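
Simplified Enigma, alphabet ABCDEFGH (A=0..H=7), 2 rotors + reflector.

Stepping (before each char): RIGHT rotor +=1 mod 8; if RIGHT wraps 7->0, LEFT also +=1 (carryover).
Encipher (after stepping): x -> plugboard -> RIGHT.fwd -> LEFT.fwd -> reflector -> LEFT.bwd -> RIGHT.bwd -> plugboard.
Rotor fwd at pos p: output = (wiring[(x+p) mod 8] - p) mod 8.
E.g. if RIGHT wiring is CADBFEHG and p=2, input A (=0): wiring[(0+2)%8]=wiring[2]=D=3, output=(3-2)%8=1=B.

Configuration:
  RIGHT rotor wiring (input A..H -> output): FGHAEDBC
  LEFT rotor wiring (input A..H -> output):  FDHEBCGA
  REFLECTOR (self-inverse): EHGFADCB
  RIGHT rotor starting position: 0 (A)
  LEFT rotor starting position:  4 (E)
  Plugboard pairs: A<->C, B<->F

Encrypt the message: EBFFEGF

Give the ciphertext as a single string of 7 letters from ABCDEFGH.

Char 1 ('E'): step: R->1, L=4; E->plug->E->R->C->L->C->refl->G->L'->B->R'->G->plug->G
Char 2 ('B'): step: R->2, L=4; B->plug->F->R->A->L->F->refl->D->L'->G->R'->B->plug->F
Char 3 ('F'): step: R->3, L=4; F->plug->B->R->B->L->G->refl->C->L'->C->R'->F->plug->B
Char 4 ('F'): step: R->4, L=4; F->plug->B->R->H->L->A->refl->E->L'->D->R'->G->plug->G
Char 5 ('E'): step: R->5, L=4; E->plug->E->R->B->L->G->refl->C->L'->C->R'->F->plug->B
Char 6 ('G'): step: R->6, L=4; G->plug->G->R->G->L->D->refl->F->L'->A->R'->D->plug->D
Char 7 ('F'): step: R->7, L=4; F->plug->B->R->G->L->D->refl->F->L'->A->R'->D->plug->D

Answer: GFBGBDD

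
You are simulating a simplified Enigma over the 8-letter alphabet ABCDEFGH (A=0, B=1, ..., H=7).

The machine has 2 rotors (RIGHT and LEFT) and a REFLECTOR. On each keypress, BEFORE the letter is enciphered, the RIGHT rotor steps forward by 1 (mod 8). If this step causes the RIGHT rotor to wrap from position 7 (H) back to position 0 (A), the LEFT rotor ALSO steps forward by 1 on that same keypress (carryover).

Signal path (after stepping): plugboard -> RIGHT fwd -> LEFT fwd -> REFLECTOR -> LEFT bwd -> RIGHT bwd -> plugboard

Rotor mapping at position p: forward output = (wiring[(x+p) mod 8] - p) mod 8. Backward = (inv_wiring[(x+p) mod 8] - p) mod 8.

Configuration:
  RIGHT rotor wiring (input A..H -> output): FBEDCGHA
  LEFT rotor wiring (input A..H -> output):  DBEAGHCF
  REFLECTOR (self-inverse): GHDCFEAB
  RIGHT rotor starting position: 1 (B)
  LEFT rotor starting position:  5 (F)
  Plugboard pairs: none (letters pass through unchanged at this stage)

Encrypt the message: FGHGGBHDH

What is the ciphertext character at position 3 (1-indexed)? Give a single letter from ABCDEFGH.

Char 1 ('F'): step: R->2, L=5; F->plug->F->R->G->L->D->refl->C->L'->A->R'->C->plug->C
Char 2 ('G'): step: R->3, L=5; G->plug->G->R->G->L->D->refl->C->L'->A->R'->A->plug->A
Char 3 ('H'): step: R->4, L=5; H->plug->H->R->H->L->B->refl->H->L'->F->R'->F->plug->F

F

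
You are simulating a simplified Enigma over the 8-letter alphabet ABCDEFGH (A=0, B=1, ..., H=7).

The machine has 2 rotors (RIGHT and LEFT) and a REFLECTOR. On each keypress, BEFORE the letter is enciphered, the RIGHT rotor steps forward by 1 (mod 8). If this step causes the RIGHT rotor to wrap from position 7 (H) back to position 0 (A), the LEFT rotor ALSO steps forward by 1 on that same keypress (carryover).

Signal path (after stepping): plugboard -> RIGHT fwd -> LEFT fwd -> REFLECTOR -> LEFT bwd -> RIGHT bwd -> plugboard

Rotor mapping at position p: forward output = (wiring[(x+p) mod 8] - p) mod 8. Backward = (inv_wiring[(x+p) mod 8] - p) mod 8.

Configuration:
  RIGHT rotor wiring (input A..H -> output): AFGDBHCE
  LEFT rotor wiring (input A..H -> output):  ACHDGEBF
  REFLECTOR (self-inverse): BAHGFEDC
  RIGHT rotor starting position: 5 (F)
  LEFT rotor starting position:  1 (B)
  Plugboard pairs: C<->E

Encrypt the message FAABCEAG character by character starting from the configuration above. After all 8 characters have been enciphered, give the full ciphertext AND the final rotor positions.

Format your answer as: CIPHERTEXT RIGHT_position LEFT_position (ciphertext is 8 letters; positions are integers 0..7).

Answer: CGGCFHEB 5 2

Derivation:
Char 1 ('F'): step: R->6, L=1; F->plug->F->R->F->L->A->refl->B->L'->A->R'->E->plug->C
Char 2 ('A'): step: R->7, L=1; A->plug->A->R->F->L->A->refl->B->L'->A->R'->G->plug->G
Char 3 ('A'): step: R->0, L->2 (L advanced); A->plug->A->R->A->L->F->refl->E->L'->C->R'->G->plug->G
Char 4 ('B'): step: R->1, L=2; B->plug->B->R->F->L->D->refl->G->L'->G->R'->E->plug->C
Char 5 ('C'): step: R->2, L=2; C->plug->E->R->A->L->F->refl->E->L'->C->R'->F->plug->F
Char 6 ('E'): step: R->3, L=2; E->plug->C->R->E->L->H->refl->C->L'->D->R'->H->plug->H
Char 7 ('A'): step: R->4, L=2; A->plug->A->R->F->L->D->refl->G->L'->G->R'->C->plug->E
Char 8 ('G'): step: R->5, L=2; G->plug->G->R->G->L->G->refl->D->L'->F->R'->B->plug->B
Final: ciphertext=CGGCFHEB, RIGHT=5, LEFT=2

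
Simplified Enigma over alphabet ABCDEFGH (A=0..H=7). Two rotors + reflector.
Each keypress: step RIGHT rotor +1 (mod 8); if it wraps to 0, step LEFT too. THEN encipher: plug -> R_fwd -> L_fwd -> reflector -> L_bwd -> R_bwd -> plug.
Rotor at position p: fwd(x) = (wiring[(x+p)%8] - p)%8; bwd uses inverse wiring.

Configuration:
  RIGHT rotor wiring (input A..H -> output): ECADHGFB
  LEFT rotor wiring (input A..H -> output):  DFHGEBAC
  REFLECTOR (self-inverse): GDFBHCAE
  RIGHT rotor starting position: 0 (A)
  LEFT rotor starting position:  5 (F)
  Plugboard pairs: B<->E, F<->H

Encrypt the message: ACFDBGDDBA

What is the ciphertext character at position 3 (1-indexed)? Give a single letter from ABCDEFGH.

Char 1 ('A'): step: R->1, L=5; A->plug->A->R->B->L->D->refl->B->L'->G->R'->D->plug->D
Char 2 ('C'): step: R->2, L=5; C->plug->C->R->F->L->C->refl->F->L'->C->R'->G->plug->G
Char 3 ('F'): step: R->3, L=5; F->plug->H->R->F->L->C->refl->F->L'->C->R'->D->plug->D

D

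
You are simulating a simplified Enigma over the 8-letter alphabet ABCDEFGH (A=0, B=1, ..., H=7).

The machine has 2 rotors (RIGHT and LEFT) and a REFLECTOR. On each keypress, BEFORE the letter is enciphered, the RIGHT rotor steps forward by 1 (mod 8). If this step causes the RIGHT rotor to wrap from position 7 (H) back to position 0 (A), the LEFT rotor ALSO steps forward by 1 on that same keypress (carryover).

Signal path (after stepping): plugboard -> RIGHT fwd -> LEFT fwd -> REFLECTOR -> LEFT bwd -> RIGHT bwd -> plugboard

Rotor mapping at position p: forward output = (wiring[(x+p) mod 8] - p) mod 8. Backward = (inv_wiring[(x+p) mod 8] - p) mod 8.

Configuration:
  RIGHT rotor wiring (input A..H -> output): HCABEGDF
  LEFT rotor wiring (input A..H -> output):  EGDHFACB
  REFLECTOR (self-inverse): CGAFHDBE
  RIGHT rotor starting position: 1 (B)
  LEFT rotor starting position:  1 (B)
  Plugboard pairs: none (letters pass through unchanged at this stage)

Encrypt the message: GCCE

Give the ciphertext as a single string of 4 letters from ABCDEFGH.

Char 1 ('G'): step: R->2, L=1; G->plug->G->R->F->L->B->refl->G->L'->C->R'->C->plug->C
Char 2 ('C'): step: R->3, L=1; C->plug->C->R->D->L->E->refl->H->L'->E->R'->F->plug->F
Char 3 ('C'): step: R->4, L=1; C->plug->C->R->H->L->D->refl->F->L'->A->R'->A->plug->A
Char 4 ('E'): step: R->5, L=1; E->plug->E->R->F->L->B->refl->G->L'->C->R'->D->plug->D

Answer: CFAD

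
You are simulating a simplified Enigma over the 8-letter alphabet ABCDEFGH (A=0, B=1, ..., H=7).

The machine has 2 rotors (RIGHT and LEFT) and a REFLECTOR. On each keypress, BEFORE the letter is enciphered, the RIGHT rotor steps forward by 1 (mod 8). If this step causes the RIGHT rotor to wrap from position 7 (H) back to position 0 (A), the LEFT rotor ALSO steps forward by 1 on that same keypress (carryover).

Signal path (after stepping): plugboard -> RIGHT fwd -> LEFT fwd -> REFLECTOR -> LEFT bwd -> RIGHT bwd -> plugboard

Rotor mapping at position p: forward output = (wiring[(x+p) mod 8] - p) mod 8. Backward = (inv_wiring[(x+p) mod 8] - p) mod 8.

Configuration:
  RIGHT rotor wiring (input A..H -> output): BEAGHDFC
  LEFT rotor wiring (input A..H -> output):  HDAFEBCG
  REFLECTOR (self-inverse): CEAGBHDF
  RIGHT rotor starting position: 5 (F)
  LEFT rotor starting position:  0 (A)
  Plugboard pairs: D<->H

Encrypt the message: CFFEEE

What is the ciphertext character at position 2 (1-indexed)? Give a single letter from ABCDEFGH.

Char 1 ('C'): step: R->6, L=0; C->plug->C->R->D->L->F->refl->H->L'->A->R'->F->plug->F
Char 2 ('F'): step: R->7, L=0; F->plug->F->R->A->L->H->refl->F->L'->D->R'->A->plug->A

A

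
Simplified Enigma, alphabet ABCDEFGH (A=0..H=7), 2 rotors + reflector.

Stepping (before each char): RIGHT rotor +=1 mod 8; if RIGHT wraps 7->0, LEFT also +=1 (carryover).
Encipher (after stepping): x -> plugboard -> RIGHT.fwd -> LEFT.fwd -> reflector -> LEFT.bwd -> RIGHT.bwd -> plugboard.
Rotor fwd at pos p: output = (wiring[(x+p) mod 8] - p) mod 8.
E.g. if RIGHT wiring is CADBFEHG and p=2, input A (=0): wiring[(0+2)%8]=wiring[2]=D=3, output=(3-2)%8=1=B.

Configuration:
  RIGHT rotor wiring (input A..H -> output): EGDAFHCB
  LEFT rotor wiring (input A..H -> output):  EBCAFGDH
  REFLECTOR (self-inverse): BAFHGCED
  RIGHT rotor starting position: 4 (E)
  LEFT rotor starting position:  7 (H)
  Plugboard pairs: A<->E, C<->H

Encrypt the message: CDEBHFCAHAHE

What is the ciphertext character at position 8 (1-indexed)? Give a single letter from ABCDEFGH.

Char 1 ('C'): step: R->5, L=7; C->plug->H->R->A->L->A->refl->B->L'->E->R'->C->plug->H
Char 2 ('D'): step: R->6, L=7; D->plug->D->R->A->L->A->refl->B->L'->E->R'->A->plug->E
Char 3 ('E'): step: R->7, L=7; E->plug->A->R->C->L->C->refl->F->L'->B->R'->E->plug->A
Char 4 ('B'): step: R->0, L->0 (L advanced); B->plug->B->R->G->L->D->refl->H->L'->H->R'->F->plug->F
Char 5 ('H'): step: R->1, L=0; H->plug->C->R->H->L->H->refl->D->L'->G->R'->E->plug->A
Char 6 ('F'): step: R->2, L=0; F->plug->F->R->H->L->H->refl->D->L'->G->R'->B->plug->B
Char 7 ('C'): step: R->3, L=0; C->plug->H->R->A->L->E->refl->G->L'->F->R'->A->plug->E
Char 8 ('A'): step: R->4, L=0; A->plug->E->R->A->L->E->refl->G->L'->F->R'->D->plug->D

D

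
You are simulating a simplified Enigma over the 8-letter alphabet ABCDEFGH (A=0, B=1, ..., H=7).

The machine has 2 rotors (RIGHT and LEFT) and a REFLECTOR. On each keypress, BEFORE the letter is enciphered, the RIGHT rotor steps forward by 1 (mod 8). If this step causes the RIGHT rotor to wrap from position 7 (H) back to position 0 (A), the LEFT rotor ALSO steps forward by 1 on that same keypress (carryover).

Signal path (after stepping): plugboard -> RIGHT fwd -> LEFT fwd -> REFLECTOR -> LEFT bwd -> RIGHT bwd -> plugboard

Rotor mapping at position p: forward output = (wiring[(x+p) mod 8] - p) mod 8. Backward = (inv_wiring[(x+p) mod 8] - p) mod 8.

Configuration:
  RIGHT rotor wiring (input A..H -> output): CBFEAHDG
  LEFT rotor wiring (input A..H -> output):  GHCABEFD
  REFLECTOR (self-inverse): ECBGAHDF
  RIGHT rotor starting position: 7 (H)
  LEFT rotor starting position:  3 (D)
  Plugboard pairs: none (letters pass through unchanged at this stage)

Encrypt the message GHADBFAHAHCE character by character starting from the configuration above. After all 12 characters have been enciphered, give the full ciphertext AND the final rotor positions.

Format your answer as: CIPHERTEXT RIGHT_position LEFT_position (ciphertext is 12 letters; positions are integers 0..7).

Answer: EDGEHHFCHDBC 3 5

Derivation:
Char 1 ('G'): step: R->0, L->4 (L advanced); G->plug->G->R->D->L->H->refl->F->L'->A->R'->E->plug->E
Char 2 ('H'): step: R->1, L=4; H->plug->H->R->B->L->A->refl->E->L'->H->R'->D->plug->D
Char 3 ('A'): step: R->2, L=4; A->plug->A->R->D->L->H->refl->F->L'->A->R'->G->plug->G
Char 4 ('D'): step: R->3, L=4; D->plug->D->R->A->L->F->refl->H->L'->D->R'->E->plug->E
Char 5 ('B'): step: R->4, L=4; B->plug->B->R->D->L->H->refl->F->L'->A->R'->H->plug->H
Char 6 ('F'): step: R->5, L=4; F->plug->F->R->A->L->F->refl->H->L'->D->R'->H->plug->H
Char 7 ('A'): step: R->6, L=4; A->plug->A->R->F->L->D->refl->G->L'->G->R'->F->plug->F
Char 8 ('H'): step: R->7, L=4; H->plug->H->R->E->L->C->refl->B->L'->C->R'->C->plug->C
Char 9 ('A'): step: R->0, L->5 (L advanced); A->plug->A->R->C->L->G->refl->D->L'->G->R'->H->plug->H
Char 10 ('H'): step: R->1, L=5; H->plug->H->R->B->L->A->refl->E->L'->H->R'->D->plug->D
Char 11 ('C'): step: R->2, L=5; C->plug->C->R->G->L->D->refl->G->L'->C->R'->B->plug->B
Char 12 ('E'): step: R->3, L=5; E->plug->E->R->D->L->B->refl->C->L'->E->R'->C->plug->C
Final: ciphertext=EDGEHHFCHDBC, RIGHT=3, LEFT=5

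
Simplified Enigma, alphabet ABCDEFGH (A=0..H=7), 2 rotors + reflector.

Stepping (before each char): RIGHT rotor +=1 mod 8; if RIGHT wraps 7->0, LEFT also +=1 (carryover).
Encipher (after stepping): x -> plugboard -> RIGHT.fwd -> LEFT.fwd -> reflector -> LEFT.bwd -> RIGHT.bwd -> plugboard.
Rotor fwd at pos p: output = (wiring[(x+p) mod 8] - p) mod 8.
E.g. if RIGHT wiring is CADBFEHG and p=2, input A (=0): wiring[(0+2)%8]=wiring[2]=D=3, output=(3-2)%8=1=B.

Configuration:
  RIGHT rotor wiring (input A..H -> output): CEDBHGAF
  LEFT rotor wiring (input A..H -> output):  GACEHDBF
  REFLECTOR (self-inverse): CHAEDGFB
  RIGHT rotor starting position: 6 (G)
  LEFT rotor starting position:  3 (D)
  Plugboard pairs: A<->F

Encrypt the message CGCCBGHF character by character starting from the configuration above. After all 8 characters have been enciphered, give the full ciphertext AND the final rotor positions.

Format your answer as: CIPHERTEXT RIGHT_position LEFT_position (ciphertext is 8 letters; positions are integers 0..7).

Answer: HHEGACAD 6 4

Derivation:
Char 1 ('C'): step: R->7, L=3; C->plug->C->R->F->L->D->refl->E->L'->B->R'->H->plug->H
Char 2 ('G'): step: R->0, L->4 (L advanced); G->plug->G->R->A->L->D->refl->E->L'->F->R'->H->plug->H
Char 3 ('C'): step: R->1, L=4; C->plug->C->R->A->L->D->refl->E->L'->F->R'->E->plug->E
Char 4 ('C'): step: R->2, L=4; C->plug->C->R->F->L->E->refl->D->L'->A->R'->G->plug->G
Char 5 ('B'): step: R->3, L=4; B->plug->B->R->E->L->C->refl->A->L'->H->R'->F->plug->A
Char 6 ('G'): step: R->4, L=4; G->plug->G->R->H->L->A->refl->C->L'->E->R'->C->plug->C
Char 7 ('H'): step: R->5, L=4; H->plug->H->R->C->L->F->refl->G->L'->G->R'->F->plug->A
Char 8 ('F'): step: R->6, L=4; F->plug->A->R->C->L->F->refl->G->L'->G->R'->D->plug->D
Final: ciphertext=HHEGACAD, RIGHT=6, LEFT=4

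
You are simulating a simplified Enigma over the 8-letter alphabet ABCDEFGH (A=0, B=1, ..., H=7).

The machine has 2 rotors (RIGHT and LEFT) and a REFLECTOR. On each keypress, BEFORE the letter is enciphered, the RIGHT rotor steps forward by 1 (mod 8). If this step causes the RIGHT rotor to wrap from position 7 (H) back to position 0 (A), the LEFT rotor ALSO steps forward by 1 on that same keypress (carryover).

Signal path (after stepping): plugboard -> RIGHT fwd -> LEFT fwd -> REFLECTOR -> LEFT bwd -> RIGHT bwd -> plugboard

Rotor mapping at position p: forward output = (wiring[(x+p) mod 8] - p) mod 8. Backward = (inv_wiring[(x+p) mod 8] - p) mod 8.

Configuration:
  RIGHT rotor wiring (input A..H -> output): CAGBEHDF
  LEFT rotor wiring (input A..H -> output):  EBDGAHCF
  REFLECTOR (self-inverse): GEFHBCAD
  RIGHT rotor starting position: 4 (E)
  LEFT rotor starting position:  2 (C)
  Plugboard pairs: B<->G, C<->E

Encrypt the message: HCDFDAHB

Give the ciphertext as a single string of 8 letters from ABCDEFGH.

Answer: DHFEECDH

Derivation:
Char 1 ('H'): step: R->5, L=2; H->plug->H->R->H->L->H->refl->D->L'->F->R'->D->plug->D
Char 2 ('C'): step: R->6, L=2; C->plug->E->R->A->L->B->refl->E->L'->B->R'->H->plug->H
Char 3 ('D'): step: R->7, L=2; D->plug->D->R->H->L->H->refl->D->L'->F->R'->F->plug->F
Char 4 ('F'): step: R->0, L->3 (L advanced); F->plug->F->R->H->L->A->refl->G->L'->G->R'->C->plug->E
Char 5 ('D'): step: R->1, L=3; D->plug->D->R->D->L->H->refl->D->L'->A->R'->C->plug->E
Char 6 ('A'): step: R->2, L=3; A->plug->A->R->E->L->C->refl->F->L'->B->R'->E->plug->C
Char 7 ('H'): step: R->3, L=3; H->plug->H->R->D->L->H->refl->D->L'->A->R'->D->plug->D
Char 8 ('B'): step: R->4, L=3; B->plug->G->R->C->L->E->refl->B->L'->F->R'->H->plug->H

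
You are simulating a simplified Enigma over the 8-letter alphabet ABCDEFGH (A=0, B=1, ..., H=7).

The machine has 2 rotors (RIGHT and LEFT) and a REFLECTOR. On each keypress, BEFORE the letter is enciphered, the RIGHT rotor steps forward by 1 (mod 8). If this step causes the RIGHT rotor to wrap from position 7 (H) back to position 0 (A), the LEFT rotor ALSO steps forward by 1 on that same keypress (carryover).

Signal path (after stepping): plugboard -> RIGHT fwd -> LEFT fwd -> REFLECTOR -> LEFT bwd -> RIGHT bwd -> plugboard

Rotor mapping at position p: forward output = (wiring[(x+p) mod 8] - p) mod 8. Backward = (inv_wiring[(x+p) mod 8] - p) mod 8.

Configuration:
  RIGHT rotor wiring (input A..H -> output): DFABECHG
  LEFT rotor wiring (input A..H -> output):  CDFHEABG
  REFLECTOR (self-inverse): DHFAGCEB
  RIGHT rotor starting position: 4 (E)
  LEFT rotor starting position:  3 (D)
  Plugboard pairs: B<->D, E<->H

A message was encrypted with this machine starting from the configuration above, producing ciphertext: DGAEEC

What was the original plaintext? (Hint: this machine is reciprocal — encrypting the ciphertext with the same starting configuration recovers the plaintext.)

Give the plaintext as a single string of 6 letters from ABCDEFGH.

Answer: EEHDBE

Derivation:
Char 1 ('D'): step: R->5, L=3; D->plug->B->R->C->L->F->refl->C->L'->H->R'->H->plug->E
Char 2 ('G'): step: R->6, L=3; G->plug->G->R->G->L->A->refl->D->L'->E->R'->H->plug->E
Char 3 ('A'): step: R->7, L=3; A->plug->A->R->H->L->C->refl->F->L'->C->R'->E->plug->H
Char 4 ('E'): step: R->0, L->4 (L advanced); E->plug->H->R->G->L->B->refl->H->L'->F->R'->B->plug->D
Char 5 ('E'): step: R->1, L=4; E->plug->H->R->C->L->F->refl->C->L'->D->R'->D->plug->B
Char 6 ('C'): step: R->2, L=4; C->plug->C->R->C->L->F->refl->C->L'->D->R'->H->plug->E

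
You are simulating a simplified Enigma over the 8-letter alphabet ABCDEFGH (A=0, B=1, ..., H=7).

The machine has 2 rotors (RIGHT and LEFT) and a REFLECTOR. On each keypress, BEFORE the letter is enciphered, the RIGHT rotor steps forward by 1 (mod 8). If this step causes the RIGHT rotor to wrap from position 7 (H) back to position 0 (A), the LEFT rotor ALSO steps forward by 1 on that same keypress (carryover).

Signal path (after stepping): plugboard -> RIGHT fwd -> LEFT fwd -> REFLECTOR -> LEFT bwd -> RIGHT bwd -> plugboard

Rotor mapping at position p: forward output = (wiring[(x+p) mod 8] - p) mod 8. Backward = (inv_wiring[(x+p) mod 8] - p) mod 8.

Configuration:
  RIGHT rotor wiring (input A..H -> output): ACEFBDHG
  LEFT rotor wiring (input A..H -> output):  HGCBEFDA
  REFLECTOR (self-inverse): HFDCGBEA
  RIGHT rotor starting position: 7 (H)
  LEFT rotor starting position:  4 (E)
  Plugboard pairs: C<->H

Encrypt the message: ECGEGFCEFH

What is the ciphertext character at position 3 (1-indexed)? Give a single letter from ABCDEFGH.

Char 1 ('E'): step: R->0, L->5 (L advanced); E->plug->E->R->B->L->G->refl->E->L'->G->R'->H->plug->C
Char 2 ('C'): step: R->1, L=5; C->plug->H->R->H->L->H->refl->A->L'->A->R'->D->plug->D
Char 3 ('G'): step: R->2, L=5; G->plug->G->R->G->L->E->refl->G->L'->B->R'->D->plug->D

D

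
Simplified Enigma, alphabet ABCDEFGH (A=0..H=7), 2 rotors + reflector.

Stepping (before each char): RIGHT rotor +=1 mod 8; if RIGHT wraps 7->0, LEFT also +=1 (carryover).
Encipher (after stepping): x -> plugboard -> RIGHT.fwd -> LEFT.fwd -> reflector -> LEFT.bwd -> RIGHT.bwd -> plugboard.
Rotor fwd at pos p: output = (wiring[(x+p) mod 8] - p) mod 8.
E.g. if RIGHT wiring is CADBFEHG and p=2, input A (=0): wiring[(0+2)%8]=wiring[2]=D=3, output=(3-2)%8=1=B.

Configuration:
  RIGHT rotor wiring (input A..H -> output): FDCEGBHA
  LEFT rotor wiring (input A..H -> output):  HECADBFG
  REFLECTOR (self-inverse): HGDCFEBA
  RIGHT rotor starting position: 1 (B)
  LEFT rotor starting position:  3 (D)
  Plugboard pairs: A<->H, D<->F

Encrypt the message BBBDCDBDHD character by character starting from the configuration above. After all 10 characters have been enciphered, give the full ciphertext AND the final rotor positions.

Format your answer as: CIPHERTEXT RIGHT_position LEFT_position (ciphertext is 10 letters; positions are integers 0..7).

Answer: DFAFHHFHEC 3 4

Derivation:
Char 1 ('B'): step: R->2, L=3; B->plug->B->R->C->L->G->refl->B->L'->G->R'->F->plug->D
Char 2 ('B'): step: R->3, L=3; B->plug->B->R->D->L->C->refl->D->L'->E->R'->D->plug->F
Char 3 ('B'): step: R->4, L=3; B->plug->B->R->F->L->E->refl->F->L'->A->R'->H->plug->A
Char 4 ('D'): step: R->5, L=3; D->plug->F->R->F->L->E->refl->F->L'->A->R'->D->plug->F
Char 5 ('C'): step: R->6, L=3; C->plug->C->R->H->L->H->refl->A->L'->B->R'->A->plug->H
Char 6 ('D'): step: R->7, L=3; D->plug->F->R->H->L->H->refl->A->L'->B->R'->A->plug->H
Char 7 ('B'): step: R->0, L->4 (L advanced); B->plug->B->R->D->L->C->refl->D->L'->E->R'->D->plug->F
Char 8 ('D'): step: R->1, L=4; D->plug->F->R->G->L->G->refl->B->L'->C->R'->A->plug->H
Char 9 ('H'): step: R->2, L=4; H->plug->A->R->A->L->H->refl->A->L'->F->R'->E->plug->E
Char 10 ('D'): step: R->3, L=4; D->plug->F->R->C->L->B->refl->G->L'->G->R'->C->plug->C
Final: ciphertext=DFAFHHFHEC, RIGHT=3, LEFT=4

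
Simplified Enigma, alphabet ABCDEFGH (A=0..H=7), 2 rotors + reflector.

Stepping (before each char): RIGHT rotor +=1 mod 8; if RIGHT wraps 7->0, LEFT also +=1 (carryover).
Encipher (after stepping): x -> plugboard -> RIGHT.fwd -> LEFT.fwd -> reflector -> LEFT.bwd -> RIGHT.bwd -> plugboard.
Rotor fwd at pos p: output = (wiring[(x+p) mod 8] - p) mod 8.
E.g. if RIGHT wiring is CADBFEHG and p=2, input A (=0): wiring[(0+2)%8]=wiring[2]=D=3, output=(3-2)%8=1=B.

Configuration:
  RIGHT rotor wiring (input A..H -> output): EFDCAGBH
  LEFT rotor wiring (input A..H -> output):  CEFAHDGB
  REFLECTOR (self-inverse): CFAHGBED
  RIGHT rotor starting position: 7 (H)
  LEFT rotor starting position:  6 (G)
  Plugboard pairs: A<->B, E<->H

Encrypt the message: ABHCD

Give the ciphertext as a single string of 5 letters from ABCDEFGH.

Char 1 ('A'): step: R->0, L->7 (L advanced); A->plug->B->R->F->L->A->refl->C->L'->A->R'->E->plug->H
Char 2 ('B'): step: R->1, L=7; B->plug->A->R->E->L->B->refl->F->L'->C->R'->B->plug->A
Char 3 ('H'): step: R->2, L=7; H->plug->E->R->H->L->H->refl->D->L'->B->R'->A->plug->B
Char 4 ('C'): step: R->3, L=7; C->plug->C->R->D->L->G->refl->E->L'->G->R'->D->plug->D
Char 5 ('D'): step: R->4, L=7; D->plug->D->R->D->L->G->refl->E->L'->G->R'->H->plug->E

Answer: HABDE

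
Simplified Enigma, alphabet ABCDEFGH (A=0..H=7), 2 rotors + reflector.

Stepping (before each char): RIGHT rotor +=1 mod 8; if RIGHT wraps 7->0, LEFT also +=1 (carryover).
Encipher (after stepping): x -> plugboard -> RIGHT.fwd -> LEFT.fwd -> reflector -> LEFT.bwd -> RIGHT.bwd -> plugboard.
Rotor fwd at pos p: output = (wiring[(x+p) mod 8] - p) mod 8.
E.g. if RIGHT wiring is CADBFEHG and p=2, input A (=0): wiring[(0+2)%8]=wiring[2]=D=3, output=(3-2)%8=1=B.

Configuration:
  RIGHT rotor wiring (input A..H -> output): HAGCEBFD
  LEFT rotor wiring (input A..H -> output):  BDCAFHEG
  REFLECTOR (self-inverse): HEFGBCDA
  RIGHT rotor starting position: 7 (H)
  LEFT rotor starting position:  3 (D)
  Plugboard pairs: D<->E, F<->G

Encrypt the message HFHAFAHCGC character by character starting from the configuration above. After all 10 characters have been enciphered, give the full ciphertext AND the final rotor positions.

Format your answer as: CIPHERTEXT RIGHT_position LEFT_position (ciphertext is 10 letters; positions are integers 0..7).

Char 1 ('H'): step: R->0, L->4 (L advanced); H->plug->H->R->D->L->C->refl->F->L'->E->R'->E->plug->D
Char 2 ('F'): step: R->1, L=4; F->plug->G->R->C->L->A->refl->H->L'->F->R'->B->plug->B
Char 3 ('H'): step: R->2, L=4; H->plug->H->R->G->L->G->refl->D->L'->B->R'->F->plug->G
Char 4 ('A'): step: R->3, L=4; A->plug->A->R->H->L->E->refl->B->L'->A->R'->E->plug->D
Char 5 ('F'): step: R->4, L=4; F->plug->G->R->C->L->A->refl->H->L'->F->R'->B->plug->B
Char 6 ('A'): step: R->5, L=4; A->plug->A->R->E->L->F->refl->C->L'->D->R'->E->plug->D
Char 7 ('H'): step: R->6, L=4; H->plug->H->R->D->L->C->refl->F->L'->E->R'->F->plug->G
Char 8 ('C'): step: R->7, L=4; C->plug->C->R->B->L->D->refl->G->L'->G->R'->H->plug->H
Char 9 ('G'): step: R->0, L->5 (L advanced); G->plug->F->R->B->L->H->refl->A->L'->H->R'->A->plug->A
Char 10 ('C'): step: R->1, L=5; C->plug->C->R->B->L->H->refl->A->L'->H->R'->A->plug->A
Final: ciphertext=DBGDBDGHAA, RIGHT=1, LEFT=5

Answer: DBGDBDGHAA 1 5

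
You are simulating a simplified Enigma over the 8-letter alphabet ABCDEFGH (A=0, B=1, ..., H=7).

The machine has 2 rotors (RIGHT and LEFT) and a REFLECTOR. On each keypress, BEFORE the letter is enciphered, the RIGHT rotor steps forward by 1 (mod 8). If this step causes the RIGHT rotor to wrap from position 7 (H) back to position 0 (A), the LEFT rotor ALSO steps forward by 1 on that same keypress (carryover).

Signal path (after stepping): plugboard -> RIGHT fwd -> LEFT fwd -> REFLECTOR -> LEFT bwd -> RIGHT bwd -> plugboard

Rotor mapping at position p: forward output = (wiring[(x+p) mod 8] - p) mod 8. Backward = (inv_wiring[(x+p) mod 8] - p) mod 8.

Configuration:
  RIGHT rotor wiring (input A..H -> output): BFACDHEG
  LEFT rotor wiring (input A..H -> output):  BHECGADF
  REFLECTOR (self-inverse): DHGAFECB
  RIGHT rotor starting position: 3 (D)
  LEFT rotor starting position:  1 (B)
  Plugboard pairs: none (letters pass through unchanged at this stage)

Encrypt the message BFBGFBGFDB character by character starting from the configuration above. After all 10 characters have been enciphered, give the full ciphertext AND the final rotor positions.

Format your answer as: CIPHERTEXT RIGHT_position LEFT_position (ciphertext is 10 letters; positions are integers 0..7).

Char 1 ('B'): step: R->4, L=1; B->plug->B->R->D->L->F->refl->E->L'->G->R'->H->plug->H
Char 2 ('F'): step: R->5, L=1; F->plug->F->R->D->L->F->refl->E->L'->G->R'->H->plug->H
Char 3 ('B'): step: R->6, L=1; B->plug->B->R->A->L->G->refl->C->L'->F->R'->G->plug->G
Char 4 ('G'): step: R->7, L=1; G->plug->G->R->A->L->G->refl->C->L'->F->R'->H->plug->H
Char 5 ('F'): step: R->0, L->2 (L advanced); F->plug->F->R->H->L->F->refl->E->L'->C->R'->D->plug->D
Char 6 ('B'): step: R->1, L=2; B->plug->B->R->H->L->F->refl->E->L'->C->R'->D->plug->D
Char 7 ('G'): step: R->2, L=2; G->plug->G->R->H->L->F->refl->E->L'->C->R'->E->plug->E
Char 8 ('F'): step: R->3, L=2; F->plug->F->R->G->L->H->refl->B->L'->E->R'->C->plug->C
Char 9 ('D'): step: R->4, L=2; D->plug->D->R->C->L->E->refl->F->L'->H->R'->A->plug->A
Char 10 ('B'): step: R->5, L=2; B->plug->B->R->H->L->F->refl->E->L'->C->R'->A->plug->A
Final: ciphertext=HHGHDDECAA, RIGHT=5, LEFT=2

Answer: HHGHDDECAA 5 2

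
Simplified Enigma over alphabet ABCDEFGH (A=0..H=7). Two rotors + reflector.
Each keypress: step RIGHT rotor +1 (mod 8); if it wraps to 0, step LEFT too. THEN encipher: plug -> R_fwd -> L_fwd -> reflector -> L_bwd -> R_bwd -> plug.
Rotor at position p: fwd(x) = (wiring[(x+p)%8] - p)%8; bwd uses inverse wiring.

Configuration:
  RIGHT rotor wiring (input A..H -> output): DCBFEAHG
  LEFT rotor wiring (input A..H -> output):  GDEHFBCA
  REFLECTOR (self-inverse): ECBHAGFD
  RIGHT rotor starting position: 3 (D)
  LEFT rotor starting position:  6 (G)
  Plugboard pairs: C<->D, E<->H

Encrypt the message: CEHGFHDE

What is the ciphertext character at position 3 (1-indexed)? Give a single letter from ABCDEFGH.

Char 1 ('C'): step: R->4, L=6; C->plug->D->R->C->L->A->refl->E->L'->A->R'->A->plug->A
Char 2 ('E'): step: R->5, L=6; E->plug->H->R->H->L->D->refl->H->L'->G->R'->D->plug->C
Char 3 ('H'): step: R->6, L=6; H->plug->E->R->D->L->F->refl->G->L'->E->R'->D->plug->C

C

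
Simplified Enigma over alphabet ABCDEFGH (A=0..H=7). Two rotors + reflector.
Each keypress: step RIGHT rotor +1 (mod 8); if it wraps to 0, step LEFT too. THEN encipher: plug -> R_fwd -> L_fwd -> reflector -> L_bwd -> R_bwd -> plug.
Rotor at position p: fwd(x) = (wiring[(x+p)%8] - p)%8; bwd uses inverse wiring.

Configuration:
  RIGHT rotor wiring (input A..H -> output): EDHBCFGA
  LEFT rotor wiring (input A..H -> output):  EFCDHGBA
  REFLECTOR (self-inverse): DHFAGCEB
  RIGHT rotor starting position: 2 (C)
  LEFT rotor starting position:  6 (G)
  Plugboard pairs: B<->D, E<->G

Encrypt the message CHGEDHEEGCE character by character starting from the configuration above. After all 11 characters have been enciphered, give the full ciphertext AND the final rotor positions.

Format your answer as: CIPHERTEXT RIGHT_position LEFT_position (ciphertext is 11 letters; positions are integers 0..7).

Answer: HDCDAEBGBBF 5 7

Derivation:
Char 1 ('C'): step: R->3, L=6; C->plug->C->R->C->L->G->refl->E->L'->E->R'->H->plug->H
Char 2 ('H'): step: R->4, L=6; H->plug->H->R->F->L->F->refl->C->L'->B->R'->B->plug->D
Char 3 ('G'): step: R->5, L=6; G->plug->E->R->G->L->B->refl->H->L'->D->R'->C->plug->C
Char 4 ('E'): step: R->6, L=6; E->plug->G->R->E->L->E->refl->G->L'->C->R'->B->plug->D
Char 5 ('D'): step: R->7, L=6; D->plug->B->R->F->L->F->refl->C->L'->B->R'->A->plug->A
Char 6 ('H'): step: R->0, L->7 (L advanced); H->plug->H->R->A->L->B->refl->H->L'->G->R'->G->plug->E
Char 7 ('E'): step: R->1, L=7; E->plug->G->R->H->L->C->refl->F->L'->B->R'->D->plug->B
Char 8 ('E'): step: R->2, L=7; E->plug->G->R->C->L->G->refl->E->L'->E->R'->E->plug->G
Char 9 ('G'): step: R->3, L=7; G->plug->E->R->F->L->A->refl->D->L'->D->R'->D->plug->B
Char 10 ('C'): step: R->4, L=7; C->plug->C->R->C->L->G->refl->E->L'->E->R'->D->plug->B
Char 11 ('E'): step: R->5, L=7; E->plug->G->R->E->L->E->refl->G->L'->C->R'->F->plug->F
Final: ciphertext=HDCDAEBGBBF, RIGHT=5, LEFT=7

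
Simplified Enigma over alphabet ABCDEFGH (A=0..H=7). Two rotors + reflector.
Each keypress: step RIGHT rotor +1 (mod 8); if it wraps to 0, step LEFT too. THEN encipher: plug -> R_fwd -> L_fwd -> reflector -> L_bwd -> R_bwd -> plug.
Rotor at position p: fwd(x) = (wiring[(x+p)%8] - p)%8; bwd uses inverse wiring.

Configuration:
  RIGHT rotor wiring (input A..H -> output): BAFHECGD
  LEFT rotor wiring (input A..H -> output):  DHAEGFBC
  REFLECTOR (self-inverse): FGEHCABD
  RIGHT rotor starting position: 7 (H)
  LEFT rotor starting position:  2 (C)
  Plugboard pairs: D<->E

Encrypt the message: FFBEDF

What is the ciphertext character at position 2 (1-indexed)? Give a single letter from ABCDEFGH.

Char 1 ('F'): step: R->0, L->3 (L advanced); F->plug->F->R->C->L->C->refl->E->L'->G->R'->G->plug->G
Char 2 ('F'): step: R->1, L=3; F->plug->F->R->F->L->A->refl->F->L'->H->R'->A->plug->A

A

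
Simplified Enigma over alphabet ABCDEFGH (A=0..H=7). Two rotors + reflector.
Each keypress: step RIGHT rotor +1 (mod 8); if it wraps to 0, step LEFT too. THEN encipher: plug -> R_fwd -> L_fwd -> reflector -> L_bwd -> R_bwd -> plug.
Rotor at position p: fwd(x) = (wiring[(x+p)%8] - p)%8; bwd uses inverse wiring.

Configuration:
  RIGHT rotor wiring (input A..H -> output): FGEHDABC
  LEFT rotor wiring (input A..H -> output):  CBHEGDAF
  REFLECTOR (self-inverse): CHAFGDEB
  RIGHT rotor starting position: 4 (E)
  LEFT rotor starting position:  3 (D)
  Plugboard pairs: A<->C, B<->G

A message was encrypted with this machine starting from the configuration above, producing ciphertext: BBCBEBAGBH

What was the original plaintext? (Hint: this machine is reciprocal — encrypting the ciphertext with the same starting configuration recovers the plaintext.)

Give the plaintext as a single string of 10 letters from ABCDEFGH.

Char 1 ('B'): step: R->5, L=3; B->plug->G->R->C->L->A->refl->C->L'->E->R'->B->plug->G
Char 2 ('B'): step: R->6, L=3; B->plug->G->R->F->L->H->refl->B->L'->A->R'->D->plug->D
Char 3 ('C'): step: R->7, L=3; C->plug->A->R->D->L->F->refl->D->L'->B->R'->G->plug->B
Char 4 ('B'): step: R->0, L->4 (L advanced); B->plug->G->R->B->L->H->refl->B->L'->D->R'->E->plug->E
Char 5 ('E'): step: R->1, L=4; E->plug->E->R->H->L->A->refl->C->L'->A->R'->F->plug->F
Char 6 ('B'): step: R->2, L=4; B->plug->G->R->D->L->B->refl->H->L'->B->R'->C->plug->A
Char 7 ('A'): step: R->3, L=4; A->plug->C->R->F->L->F->refl->D->L'->G->R'->D->plug->D
Char 8 ('G'): step: R->4, L=4; G->plug->B->R->E->L->G->refl->E->L'->C->R'->F->plug->F
Char 9 ('B'): step: R->5, L=4; B->plug->G->R->C->L->E->refl->G->L'->E->R'->B->plug->G
Char 10 ('H'): step: R->6, L=4; H->plug->H->R->C->L->E->refl->G->L'->E->R'->B->plug->G

Answer: GDBEFADFGG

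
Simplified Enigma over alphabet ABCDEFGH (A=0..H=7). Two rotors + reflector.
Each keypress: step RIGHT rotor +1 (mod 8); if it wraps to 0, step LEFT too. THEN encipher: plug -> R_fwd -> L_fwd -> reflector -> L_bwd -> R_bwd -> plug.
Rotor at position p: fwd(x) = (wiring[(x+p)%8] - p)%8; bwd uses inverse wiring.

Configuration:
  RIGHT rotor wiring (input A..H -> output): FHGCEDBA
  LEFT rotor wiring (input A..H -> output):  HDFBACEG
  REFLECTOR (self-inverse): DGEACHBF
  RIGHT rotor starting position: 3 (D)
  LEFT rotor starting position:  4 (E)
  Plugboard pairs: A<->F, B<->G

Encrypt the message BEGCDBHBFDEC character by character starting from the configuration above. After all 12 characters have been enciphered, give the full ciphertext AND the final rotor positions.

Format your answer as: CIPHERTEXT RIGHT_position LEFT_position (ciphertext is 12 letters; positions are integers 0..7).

Char 1 ('B'): step: R->4, L=4; B->plug->G->R->C->L->A->refl->D->L'->E->R'->D->plug->D
Char 2 ('E'): step: R->5, L=4; E->plug->E->R->C->L->A->refl->D->L'->E->R'->B->plug->G
Char 3 ('G'): step: R->6, L=4; G->plug->B->R->C->L->A->refl->D->L'->E->R'->F->plug->A
Char 4 ('C'): step: R->7, L=4; C->plug->C->R->A->L->E->refl->C->L'->D->R'->E->plug->E
Char 5 ('D'): step: R->0, L->5 (L advanced); D->plug->D->R->C->L->B->refl->G->L'->E->R'->E->plug->E
Char 6 ('B'): step: R->1, L=5; B->plug->G->R->H->L->D->refl->A->L'->F->R'->B->plug->G
Char 7 ('H'): step: R->2, L=5; H->plug->H->R->F->L->A->refl->D->L'->H->R'->E->plug->E
Char 8 ('B'): step: R->3, L=5; B->plug->G->R->E->L->G->refl->B->L'->C->R'->F->plug->A
Char 9 ('F'): step: R->4, L=5; F->plug->A->R->A->L->F->refl->H->L'->B->R'->E->plug->E
Char 10 ('D'): step: R->5, L=5; D->plug->D->R->A->L->F->refl->H->L'->B->R'->F->plug->A
Char 11 ('E'): step: R->6, L=5; E->plug->E->R->A->L->F->refl->H->L'->B->R'->D->plug->D
Char 12 ('C'): step: R->7, L=5; C->plug->C->R->A->L->F->refl->H->L'->B->R'->A->plug->F
Final: ciphertext=DGAEEGEAEADF, RIGHT=7, LEFT=5

Answer: DGAEEGEAEADF 7 5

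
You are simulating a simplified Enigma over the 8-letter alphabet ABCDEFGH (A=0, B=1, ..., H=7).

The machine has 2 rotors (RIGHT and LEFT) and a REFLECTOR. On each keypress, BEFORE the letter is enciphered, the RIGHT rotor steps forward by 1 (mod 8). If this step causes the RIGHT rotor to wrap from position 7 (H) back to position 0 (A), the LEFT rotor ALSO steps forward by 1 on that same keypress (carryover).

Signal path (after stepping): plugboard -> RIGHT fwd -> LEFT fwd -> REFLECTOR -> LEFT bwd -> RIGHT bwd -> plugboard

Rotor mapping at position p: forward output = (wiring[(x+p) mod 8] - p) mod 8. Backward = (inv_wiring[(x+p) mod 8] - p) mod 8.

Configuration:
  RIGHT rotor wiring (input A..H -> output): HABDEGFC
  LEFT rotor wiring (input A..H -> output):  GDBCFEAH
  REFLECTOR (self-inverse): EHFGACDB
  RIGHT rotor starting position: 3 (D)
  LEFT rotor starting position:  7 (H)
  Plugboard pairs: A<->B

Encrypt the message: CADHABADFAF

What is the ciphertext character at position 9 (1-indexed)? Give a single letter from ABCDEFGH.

Char 1 ('C'): step: R->4, L=7; C->plug->C->R->B->L->H->refl->B->L'->H->R'->H->plug->H
Char 2 ('A'): step: R->5, L=7; A->plug->B->R->A->L->A->refl->E->L'->C->R'->D->plug->D
Char 3 ('D'): step: R->6, L=7; D->plug->D->R->C->L->E->refl->A->L'->A->R'->H->plug->H
Char 4 ('H'): step: R->7, L=7; H->plug->H->R->G->L->F->refl->C->L'->D->R'->A->plug->B
Char 5 ('A'): step: R->0, L->0 (L advanced); A->plug->B->R->A->L->G->refl->D->L'->B->R'->C->plug->C
Char 6 ('B'): step: R->1, L=0; B->plug->A->R->H->L->H->refl->B->L'->C->R'->C->plug->C
Char 7 ('A'): step: R->2, L=0; A->plug->B->R->B->L->D->refl->G->L'->A->R'->F->plug->F
Char 8 ('D'): step: R->3, L=0; D->plug->D->R->C->L->B->refl->H->L'->H->R'->E->plug->E
Char 9 ('F'): step: R->4, L=0; F->plug->F->R->E->L->F->refl->C->L'->D->R'->E->plug->E

E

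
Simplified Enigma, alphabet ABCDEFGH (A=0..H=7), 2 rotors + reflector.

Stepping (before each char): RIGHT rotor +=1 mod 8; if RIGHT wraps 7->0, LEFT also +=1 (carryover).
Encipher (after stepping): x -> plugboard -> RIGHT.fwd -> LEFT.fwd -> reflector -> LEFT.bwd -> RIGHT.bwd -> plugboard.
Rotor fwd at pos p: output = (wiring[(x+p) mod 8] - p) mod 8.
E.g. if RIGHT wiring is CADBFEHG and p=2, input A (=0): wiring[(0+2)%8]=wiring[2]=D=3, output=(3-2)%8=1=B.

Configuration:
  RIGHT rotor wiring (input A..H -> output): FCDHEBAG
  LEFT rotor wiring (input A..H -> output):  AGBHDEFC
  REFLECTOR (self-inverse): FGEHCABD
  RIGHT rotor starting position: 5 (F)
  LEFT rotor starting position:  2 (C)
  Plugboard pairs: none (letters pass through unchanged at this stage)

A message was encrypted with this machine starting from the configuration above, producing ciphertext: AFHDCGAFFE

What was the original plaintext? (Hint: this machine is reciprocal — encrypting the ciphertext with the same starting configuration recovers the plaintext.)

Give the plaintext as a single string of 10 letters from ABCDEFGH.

Char 1 ('A'): step: R->6, L=2; A->plug->A->R->C->L->B->refl->G->L'->G->R'->G->plug->G
Char 2 ('F'): step: R->7, L=2; F->plug->F->R->F->L->A->refl->F->L'->B->R'->H->plug->H
Char 3 ('H'): step: R->0, L->3 (L advanced); H->plug->H->R->G->L->D->refl->H->L'->E->R'->E->plug->E
Char 4 ('D'): step: R->1, L=3; D->plug->D->R->D->L->C->refl->E->L'->A->R'->E->plug->E
Char 5 ('C'): step: R->2, L=3; C->plug->C->R->C->L->B->refl->G->L'->H->R'->D->plug->D
Char 6 ('G'): step: R->3, L=3; G->plug->G->R->H->L->G->refl->B->L'->C->R'->F->plug->F
Char 7 ('A'): step: R->4, L=3; A->plug->A->R->A->L->E->refl->C->L'->D->R'->H->plug->H
Char 8 ('F'): step: R->5, L=3; F->plug->F->R->G->L->D->refl->H->L'->E->R'->A->plug->A
Char 9 ('F'): step: R->6, L=3; F->plug->F->R->B->L->A->refl->F->L'->F->R'->E->plug->E
Char 10 ('E'): step: R->7, L=3; E->plug->E->R->A->L->E->refl->C->L'->D->R'->C->plug->C

Answer: GHEEDFHAEC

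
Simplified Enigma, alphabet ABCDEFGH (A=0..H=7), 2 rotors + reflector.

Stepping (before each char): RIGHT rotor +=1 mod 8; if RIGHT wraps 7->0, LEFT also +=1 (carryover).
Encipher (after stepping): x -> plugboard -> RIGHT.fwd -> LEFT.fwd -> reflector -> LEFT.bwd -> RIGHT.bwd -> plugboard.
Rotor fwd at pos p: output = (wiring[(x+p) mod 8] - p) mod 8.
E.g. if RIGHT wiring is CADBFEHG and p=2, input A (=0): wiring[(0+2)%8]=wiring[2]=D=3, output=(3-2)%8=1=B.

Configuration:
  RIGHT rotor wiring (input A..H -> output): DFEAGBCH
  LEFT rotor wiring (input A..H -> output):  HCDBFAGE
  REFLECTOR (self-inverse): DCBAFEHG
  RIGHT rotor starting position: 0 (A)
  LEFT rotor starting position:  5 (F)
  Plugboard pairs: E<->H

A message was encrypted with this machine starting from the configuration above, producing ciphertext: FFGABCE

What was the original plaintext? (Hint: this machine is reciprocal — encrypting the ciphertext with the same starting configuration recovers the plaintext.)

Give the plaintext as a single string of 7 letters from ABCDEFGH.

Answer: BAABCFH

Derivation:
Char 1 ('F'): step: R->1, L=5; F->plug->F->R->B->L->B->refl->C->L'->D->R'->B->plug->B
Char 2 ('F'): step: R->2, L=5; F->plug->F->R->F->L->G->refl->H->L'->C->R'->A->plug->A
Char 3 ('G'): step: R->3, L=5; G->plug->G->R->C->L->H->refl->G->L'->F->R'->A->plug->A
Char 4 ('A'): step: R->4, L=5; A->plug->A->R->C->L->H->refl->G->L'->F->R'->B->plug->B
Char 5 ('B'): step: R->5, L=5; B->plug->B->R->F->L->G->refl->H->L'->C->R'->C->plug->C
Char 6 ('C'): step: R->6, L=5; C->plug->C->R->F->L->G->refl->H->L'->C->R'->F->plug->F
Char 7 ('E'): step: R->7, L=5; E->plug->H->R->D->L->C->refl->B->L'->B->R'->E->plug->H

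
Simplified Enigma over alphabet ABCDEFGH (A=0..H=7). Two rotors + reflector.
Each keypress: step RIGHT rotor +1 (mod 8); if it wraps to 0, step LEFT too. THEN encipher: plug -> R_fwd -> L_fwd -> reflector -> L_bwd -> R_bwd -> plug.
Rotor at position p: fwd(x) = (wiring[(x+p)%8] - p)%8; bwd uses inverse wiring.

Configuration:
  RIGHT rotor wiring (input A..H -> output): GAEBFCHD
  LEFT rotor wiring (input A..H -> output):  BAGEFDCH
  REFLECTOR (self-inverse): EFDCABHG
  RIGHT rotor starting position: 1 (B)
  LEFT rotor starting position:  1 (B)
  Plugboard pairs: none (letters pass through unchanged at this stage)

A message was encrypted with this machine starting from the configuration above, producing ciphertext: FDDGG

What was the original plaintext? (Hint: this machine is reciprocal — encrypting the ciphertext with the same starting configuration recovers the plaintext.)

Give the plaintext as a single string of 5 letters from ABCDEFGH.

Answer: EBCBF

Derivation:
Char 1 ('F'): step: R->2, L=1; F->plug->F->R->B->L->F->refl->B->L'->F->R'->E->plug->E
Char 2 ('D'): step: R->3, L=1; D->plug->D->R->E->L->C->refl->D->L'->C->R'->B->plug->B
Char 3 ('D'): step: R->4, L=1; D->plug->D->R->H->L->A->refl->E->L'->D->R'->C->plug->C
Char 4 ('G'): step: R->5, L=1; G->plug->G->R->E->L->C->refl->D->L'->C->R'->B->plug->B
Char 5 ('G'): step: R->6, L=1; G->plug->G->R->H->L->A->refl->E->L'->D->R'->F->plug->F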